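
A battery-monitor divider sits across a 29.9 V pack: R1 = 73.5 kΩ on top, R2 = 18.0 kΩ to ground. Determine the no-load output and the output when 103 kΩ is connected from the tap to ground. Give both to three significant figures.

Unloaded: 5.88 V; loaded: 5.16 V

Open-circuit: V = 29.9 × 18.0/(73.5 + 18.0) = 5.88 V.
With the load, R2 becomes R2‖R_L = 15.32 kΩ, so V = 29.9 × 15.32/88.82 = 5.16 V.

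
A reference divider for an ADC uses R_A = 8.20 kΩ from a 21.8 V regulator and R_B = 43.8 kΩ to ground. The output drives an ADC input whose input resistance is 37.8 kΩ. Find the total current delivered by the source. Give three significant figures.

R_B‖R_L = 20.29 kΩ, so the source sees R_A + R_B‖R_L = 28.49 kΩ.
I = 21.8 V / 28.49 kΩ = 0.765 mA.

I ≈ 0.765 mA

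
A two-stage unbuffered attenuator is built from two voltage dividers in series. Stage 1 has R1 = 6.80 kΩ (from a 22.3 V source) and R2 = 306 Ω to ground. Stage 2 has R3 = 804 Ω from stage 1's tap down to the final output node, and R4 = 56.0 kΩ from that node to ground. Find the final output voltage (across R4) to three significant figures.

Stage 2 presents R3+R4 = 56800 Ω as a load on stage 1's tap.
Stage 1's lower leg becomes R2‖(R3+R4) = 304.4 Ω, so V_mid = 22.3 × 304.4/7104 = 0.9554 V.
Stage 2 is itself unloaded: V_out = V_mid × R4/(R3+R4) = 0.9554 × 56000/56800 = 0.942 V.

V_out ≈ 0.942 V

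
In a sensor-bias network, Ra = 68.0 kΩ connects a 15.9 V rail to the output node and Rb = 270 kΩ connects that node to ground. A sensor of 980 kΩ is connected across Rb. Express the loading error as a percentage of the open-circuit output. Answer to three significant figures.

5.25 %

The divider's output (Thévenin) resistance is Ra‖Rb = 54.32 kΩ.
Fractional drop under load = R_th/(R_th + R_L) = 54.32 / (54.32 + 980) = 0.05252.
So the output falls by 5.25 %.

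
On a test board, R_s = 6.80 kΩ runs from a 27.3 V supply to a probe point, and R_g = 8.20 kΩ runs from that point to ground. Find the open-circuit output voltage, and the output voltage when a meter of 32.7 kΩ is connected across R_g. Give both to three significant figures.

Open-circuit: V = 27.3 × 8.20/(6.80 + 8.20) = 14.9 V.
With the load, R_g becomes R_g‖R_L = 6.556 kΩ, so V = 27.3 × 6.556/13.36 = 13.4 V.

Unloaded: 14.9 V; loaded: 13.4 V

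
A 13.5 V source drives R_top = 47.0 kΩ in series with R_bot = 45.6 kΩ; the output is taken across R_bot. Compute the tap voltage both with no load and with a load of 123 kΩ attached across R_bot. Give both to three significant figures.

Open-circuit: V = 13.5 × 45.6/(47.0 + 45.6) = 6.65 V.
With the load, R_bot becomes R_bot‖R_L = 33.27 kΩ, so V = 13.5 × 33.27/80.27 = 5.60 V.

Unloaded: 6.65 V; loaded: 5.60 V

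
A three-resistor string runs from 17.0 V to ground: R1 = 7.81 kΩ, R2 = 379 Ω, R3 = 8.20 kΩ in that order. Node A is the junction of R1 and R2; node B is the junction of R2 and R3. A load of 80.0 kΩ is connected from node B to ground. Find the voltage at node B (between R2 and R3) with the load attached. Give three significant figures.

At node B, R3 is in parallel with the load: R3‖R_L = 7438 Ω.
Below node A the resistance is R2 + (R3‖R_L) = 7817 Ω, so V_A = 17.0 × 7817/15630 = 8.504 V.
Then V_B = V_A × (R3‖R_L)/(R2 + R3‖R_L) = 8.504 × 7438/7817 = 8.09 V.

V ≈ 8.09 V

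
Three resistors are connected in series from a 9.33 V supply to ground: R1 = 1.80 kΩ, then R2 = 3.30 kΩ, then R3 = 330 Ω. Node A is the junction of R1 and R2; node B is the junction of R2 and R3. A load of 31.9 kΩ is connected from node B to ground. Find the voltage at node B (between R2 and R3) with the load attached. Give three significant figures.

V ≈ 0.562 V

At node B, R3 is in parallel with the load: R3‖R_L = 326.6 Ω.
Below node A the resistance is R2 + (R3‖R_L) = 3627 Ω, so V_A = 9.33 × 3627/5427 = 6.235 V.
Then V_B = V_A × (R3‖R_L)/(R2 + R3‖R_L) = 6.235 × 326.6/3627 = 0.562 V.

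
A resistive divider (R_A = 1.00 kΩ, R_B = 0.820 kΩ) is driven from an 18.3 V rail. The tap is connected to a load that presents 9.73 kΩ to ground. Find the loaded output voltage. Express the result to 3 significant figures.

The load sits in parallel with R_B: R_B‖R_L = (820 × 9730) / (820 + 9730) = 756.3 Ω.
V_out = 18.3 × 756.3 / (1000 + 756.3) = 18.3 × 756.3/1756 = 7.88 V.

V_out ≈ 7.88 V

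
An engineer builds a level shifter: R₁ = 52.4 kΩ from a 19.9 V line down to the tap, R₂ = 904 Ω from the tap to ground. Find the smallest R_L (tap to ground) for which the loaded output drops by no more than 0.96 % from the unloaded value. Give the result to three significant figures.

R_L(min) ≈ 91.7 kΩ

Output resistance R_th = R₁‖R₂ = (52400 × 904)/53300 = 888.7 Ω.
The fractional drop is R_th/(R_th + R_L); requiring this ≤ 0.00960 gives R_L ≥ R_th(1/0.00960 − 1) = 888.7 × 103.2 = 91.7 kΩ.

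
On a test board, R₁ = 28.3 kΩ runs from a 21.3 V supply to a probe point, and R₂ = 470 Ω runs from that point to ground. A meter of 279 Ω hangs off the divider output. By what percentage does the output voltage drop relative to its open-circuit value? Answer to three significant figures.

Unloaded V = 21.3 × 470/28770 = 0.3480 V.
Loaded: R₂‖R_L = 175.1 Ω, giving V = 21.3 × 175.1/28480 = 0.1310 V.
Drop = (0.3480 − 0.1310) / 0.3480 = 62.4 %.

62.4 %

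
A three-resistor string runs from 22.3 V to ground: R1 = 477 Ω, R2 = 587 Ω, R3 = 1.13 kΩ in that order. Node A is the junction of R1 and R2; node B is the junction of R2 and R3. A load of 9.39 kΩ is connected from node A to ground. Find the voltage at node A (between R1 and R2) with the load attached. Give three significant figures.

Below node A the series string R2+R3 = 1717 Ω sits in parallel with the 9390 Ω load: 1452 Ω.
V_A = 22.3 × 1452/(477 + 1452) = 16.8 V.

V ≈ 16.8 V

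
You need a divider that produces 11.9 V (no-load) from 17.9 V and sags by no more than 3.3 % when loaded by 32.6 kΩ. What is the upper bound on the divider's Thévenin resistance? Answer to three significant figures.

R_th ≤ 1.11 kΩ

Loading drop = R_th/(R_th + R_L) ≤ 0.0330, so R_th ≤ R_L · ε/(1−ε) = 32.6 kΩ × 0.0330/0.9670 = 1.11 kΩ.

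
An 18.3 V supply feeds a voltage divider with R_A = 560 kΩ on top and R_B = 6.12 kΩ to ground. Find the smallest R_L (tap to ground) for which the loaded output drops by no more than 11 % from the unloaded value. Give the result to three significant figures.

R_L(min) ≈ 49.0 kΩ

Output resistance R_th = R_A‖R_B = (560 × 6.12)/566.1 = 6.054 kΩ.
The fractional drop is R_th/(R_th + R_L); requiring this ≤ 0.110 gives R_L ≥ R_th(1/0.110 − 1) = 6.054 × 8.091 = 49.0 kΩ.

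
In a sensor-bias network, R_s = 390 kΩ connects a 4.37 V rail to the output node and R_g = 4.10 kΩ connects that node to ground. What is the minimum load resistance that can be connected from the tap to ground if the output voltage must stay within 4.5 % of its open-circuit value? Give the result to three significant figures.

Output resistance R_th = R_s‖R_g = (390 × 4.10)/394.1 = 4.057 kΩ.
The fractional drop is R_th/(R_th + R_L); requiring this ≤ 0.0450 gives R_L ≥ R_th(1/0.0450 − 1) = 4.057 × 21.22 = 86.1 kΩ.

R_L(min) ≈ 86.1 kΩ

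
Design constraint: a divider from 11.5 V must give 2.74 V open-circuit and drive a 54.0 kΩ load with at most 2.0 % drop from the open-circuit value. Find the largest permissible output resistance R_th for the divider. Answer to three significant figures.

Loading drop = R_th/(R_th + R_L) ≤ 0.0200, so R_th ≤ R_L · ε/(1−ε) = 54.0 kΩ × 0.0200/0.9800 = 1.10 kΩ.

R_th ≤ 1.10 kΩ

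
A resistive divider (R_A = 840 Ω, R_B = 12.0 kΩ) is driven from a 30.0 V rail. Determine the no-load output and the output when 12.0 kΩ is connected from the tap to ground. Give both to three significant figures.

Unloaded: 28.0 V; loaded: 26.3 V

Open-circuit: V = 30.0 × 12000/(840 + 12000) = 28.0 V.
With the load, R_B becomes R_B‖R_L = 6000 Ω, so V = 30.0 × 6000/6840 = 26.3 V.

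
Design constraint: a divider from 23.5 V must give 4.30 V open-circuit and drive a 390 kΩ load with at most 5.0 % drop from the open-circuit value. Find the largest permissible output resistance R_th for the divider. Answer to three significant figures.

Loading drop = R_th/(R_th + R_L) ≤ 0.0500, so R_th ≤ R_L · ε/(1−ε) = 390 kΩ × 0.0500/0.9500 = 20.5 kΩ.

R_th ≤ 20.5 kΩ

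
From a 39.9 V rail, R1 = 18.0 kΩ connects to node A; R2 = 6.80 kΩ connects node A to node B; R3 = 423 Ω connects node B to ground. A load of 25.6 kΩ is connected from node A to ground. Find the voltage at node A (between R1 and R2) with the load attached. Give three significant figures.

V ≈ 9.51 V

Below node A the series string R2+R3 = 7223 Ω sits in parallel with the 25600 Ω load: 5634 Ω.
V_A = 39.9 × 5634/(18000 + 5634) = 9.51 V.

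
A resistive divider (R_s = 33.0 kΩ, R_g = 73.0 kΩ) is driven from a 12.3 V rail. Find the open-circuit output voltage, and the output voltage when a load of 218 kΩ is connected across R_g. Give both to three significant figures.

Open-circuit: V = 12.3 × 73.0/(33.0 + 73.0) = 8.47 V.
With the load, R_g becomes R_g‖R_L = 54.69 kΩ, so V = 12.3 × 54.69/87.69 = 7.67 V.

Unloaded: 8.47 V; loaded: 7.67 V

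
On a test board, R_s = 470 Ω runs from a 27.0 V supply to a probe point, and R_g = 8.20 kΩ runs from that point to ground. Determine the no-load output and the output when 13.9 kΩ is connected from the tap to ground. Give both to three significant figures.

Open-circuit: V = 27.0 × 8200/(470 + 8200) = 25.5 V.
With the load, R_g becomes R_g‖R_L = 5157 Ω, so V = 27.0 × 5157/5627 = 24.7 V.

Unloaded: 25.5 V; loaded: 24.7 V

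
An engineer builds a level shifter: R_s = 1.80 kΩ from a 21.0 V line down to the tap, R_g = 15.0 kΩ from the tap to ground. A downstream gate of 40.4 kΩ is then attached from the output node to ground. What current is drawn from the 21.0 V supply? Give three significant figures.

R_g‖R_L = 10.94 kΩ, so the source sees R_s + R_g‖R_L = 12.74 kΩ.
I = 21.0 V / 12.74 kΩ = 1.65 mA.

I ≈ 1.65 mA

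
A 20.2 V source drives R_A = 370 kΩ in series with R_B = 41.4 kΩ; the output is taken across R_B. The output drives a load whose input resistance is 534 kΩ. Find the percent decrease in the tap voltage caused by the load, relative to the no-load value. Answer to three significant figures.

6.52 %

The divider's output (Thévenin) resistance is R_A‖R_B = 37.23 kΩ.
Fractional drop under load = R_th/(R_th + R_L) = 37.23 / (37.23 + 534) = 0.06518.
So the output falls by 6.52 %.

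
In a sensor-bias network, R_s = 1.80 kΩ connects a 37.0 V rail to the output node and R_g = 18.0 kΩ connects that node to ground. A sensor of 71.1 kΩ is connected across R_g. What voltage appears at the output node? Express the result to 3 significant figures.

The load sits in parallel with R_g: R_g‖R_L = (18.0 × 71.1) / (18.0 + 71.1) = 14.36 kΩ.
V_out = 37.0 × 14.36 / (1.80 + 14.36) = 37.0 × 14.36/16.16 = 32.9 V.
(Unloaded it would have been 33.6 V.)

V_out ≈ 32.9 V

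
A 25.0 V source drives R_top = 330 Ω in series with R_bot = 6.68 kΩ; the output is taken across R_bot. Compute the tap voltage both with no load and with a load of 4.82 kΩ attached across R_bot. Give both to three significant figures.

Open-circuit: V = 25.0 × 6680/(330 + 6680) = 23.8 V.
With the load, R_bot becomes R_bot‖R_L = 2800 Ω, so V = 25.0 × 2800/3130 = 22.4 V.

Unloaded: 23.8 V; loaded: 22.4 V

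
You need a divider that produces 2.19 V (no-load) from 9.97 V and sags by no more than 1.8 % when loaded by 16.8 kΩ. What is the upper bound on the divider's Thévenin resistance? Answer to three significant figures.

R_th ≤ 308 Ω

Loading drop = R_th/(R_th + R_L) ≤ 0.0180, so R_th ≤ R_L · ε/(1−ε) = 16.8 kΩ × 0.0180/0.9820 = 308 Ω.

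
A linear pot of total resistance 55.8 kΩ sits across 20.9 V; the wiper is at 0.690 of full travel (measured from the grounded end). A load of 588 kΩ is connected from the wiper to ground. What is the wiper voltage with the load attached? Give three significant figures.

V ≈ 14.1 V

The wiper splits the pot into (1−α)R = 17.30 kΩ above and αR = 38.50 kΩ below.
Lower section ‖ load = 36.14 kΩ.
V_wiper = 20.9 × 36.14/(17.30 + 36.14) = 14.1 V.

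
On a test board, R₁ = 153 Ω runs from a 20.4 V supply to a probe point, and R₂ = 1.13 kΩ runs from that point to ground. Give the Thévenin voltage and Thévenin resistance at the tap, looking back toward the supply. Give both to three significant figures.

V_th = 18.0 V, R_th = 135 Ω

V_th is the open-circuit tap voltage: 20.4 × 1130/(153 + 1130) = 18.0 V.
With the supply zeroed, R₁ and R₂ appear in parallel from the tap: R_th = R₁‖R₂ = (153 × 1130)/1283 = 135 Ω.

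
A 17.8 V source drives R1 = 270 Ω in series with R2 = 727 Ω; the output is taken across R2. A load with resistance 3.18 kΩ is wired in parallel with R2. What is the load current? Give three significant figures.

R2‖R_L = 591.7 Ω; V_out = 17.8 × 591.7/861.7 = 12.22 V.
I_L = V_out / R_L = 12.22 / 3.18 kΩ = 3.84 mA.

I_L ≈ 3.84 mA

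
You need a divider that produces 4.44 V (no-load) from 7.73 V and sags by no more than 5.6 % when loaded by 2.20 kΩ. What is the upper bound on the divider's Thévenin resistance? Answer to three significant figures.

R_th ≤ 131 Ω

Loading drop = R_th/(R_th + R_L) ≤ 0.0560, so R_th ≤ R_L · ε/(1−ε) = 2.20 kΩ × 0.0560/0.9440 = 131 Ω.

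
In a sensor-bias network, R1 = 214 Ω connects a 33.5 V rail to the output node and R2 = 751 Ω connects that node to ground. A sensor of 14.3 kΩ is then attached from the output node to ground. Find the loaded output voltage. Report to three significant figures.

V_out ≈ 25.8 V

The load sits in parallel with R2: R2‖R_L = (751 × 14300) / (751 + 14300) = 713.5 Ω.
V_out = 33.5 × 713.5 / (214 + 713.5) = 33.5 × 713.5/927.5 = 25.8 V.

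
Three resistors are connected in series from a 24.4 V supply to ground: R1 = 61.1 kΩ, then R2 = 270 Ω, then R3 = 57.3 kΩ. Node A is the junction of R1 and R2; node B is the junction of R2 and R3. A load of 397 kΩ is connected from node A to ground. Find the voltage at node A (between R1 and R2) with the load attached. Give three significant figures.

Below node A the series string R2+R3 = 57570 Ω sits in parallel with the 397000 Ω load: 50280 Ω.
V_A = 24.4 × 50280/(61100 + 50280) = 11.0 V.

V ≈ 11.0 V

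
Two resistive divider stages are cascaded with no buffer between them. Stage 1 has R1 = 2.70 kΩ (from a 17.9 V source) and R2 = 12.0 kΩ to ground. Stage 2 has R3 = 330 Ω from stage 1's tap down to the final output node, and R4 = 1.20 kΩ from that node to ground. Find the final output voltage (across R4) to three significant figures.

Stage 2 presents R3+R4 = 1530 Ω as a load on stage 1's tap.
Stage 1's lower leg becomes R2‖(R3+R4) = 1357 Ω, so V_mid = 17.9 × 1357/4057 = 5.987 V.
Stage 2 is itself unloaded: V_out = V_mid × R4/(R3+R4) = 5.987 × 1200/1530 = 4.70 V.

V_out ≈ 4.70 V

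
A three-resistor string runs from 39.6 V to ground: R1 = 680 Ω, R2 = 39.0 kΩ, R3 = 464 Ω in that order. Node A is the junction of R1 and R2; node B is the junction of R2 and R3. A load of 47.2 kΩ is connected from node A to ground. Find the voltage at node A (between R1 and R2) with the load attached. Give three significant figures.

Below node A the series string R2+R3 = 39460 Ω sits in parallel with the 47200 Ω load: 21490 Ω.
V_A = 39.6 × 21490/(680 + 21490) = 38.4 V.

V ≈ 38.4 V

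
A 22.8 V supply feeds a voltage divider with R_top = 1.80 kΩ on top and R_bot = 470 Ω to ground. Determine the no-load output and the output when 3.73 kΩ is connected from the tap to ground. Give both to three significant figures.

Unloaded: 4.72 V; loaded: 4.29 V

Open-circuit: V = 22.8 × 470/(1800 + 470) = 4.72 V.
With the load, R_bot becomes R_bot‖R_L = 417.4 Ω, so V = 22.8 × 417.4/2217 = 4.29 V.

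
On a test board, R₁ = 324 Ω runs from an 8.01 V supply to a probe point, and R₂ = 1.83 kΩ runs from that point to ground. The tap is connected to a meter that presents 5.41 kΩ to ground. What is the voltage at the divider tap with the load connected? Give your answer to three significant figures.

The load sits in parallel with R₂: R₂‖R_L = (1830 × 5410) / (1830 + 5410) = 1367 Ω.
V_out = 8.01 × 1367 / (324 + 1367) = 8.01 × 1367/1691 = 6.48 V.
(Unloaded it would have been 6.81 V.)

V_out ≈ 6.48 V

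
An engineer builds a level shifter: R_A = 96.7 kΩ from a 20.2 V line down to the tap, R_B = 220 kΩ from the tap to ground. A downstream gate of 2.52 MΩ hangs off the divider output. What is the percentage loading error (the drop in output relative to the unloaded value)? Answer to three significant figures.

2.60 %

The divider's output (Thévenin) resistance is R_A‖R_B = 67.17 kΩ.
Fractional drop under load = R_th/(R_th + R_L) = 67.17 / (67.17 + 2520) = 0.02596.
So the output falls by 2.60 %.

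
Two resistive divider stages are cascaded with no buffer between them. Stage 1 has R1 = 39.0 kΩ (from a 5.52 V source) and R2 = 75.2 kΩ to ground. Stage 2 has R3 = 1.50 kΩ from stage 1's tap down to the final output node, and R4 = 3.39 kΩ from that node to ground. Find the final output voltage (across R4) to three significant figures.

V_out ≈ 0.403 V

Stage 2 presents R3+R4 = 4.890 kΩ as a load on stage 1's tap.
Stage 1's lower leg becomes R2‖(R3+R4) = 4.591 kΩ, so V_mid = 5.52 × 4.591/43.59 = 0.5814 V.
Stage 2 is itself unloaded: V_out = V_mid × R4/(R3+R4) = 0.5814 × 3.39/4.890 = 0.403 V.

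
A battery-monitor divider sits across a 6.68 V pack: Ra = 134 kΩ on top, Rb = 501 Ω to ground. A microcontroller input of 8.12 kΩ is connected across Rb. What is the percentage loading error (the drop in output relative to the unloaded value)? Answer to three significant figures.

The divider's output (Thévenin) resistance is Ra‖Rb = 499.1 Ω.
Fractional drop under load = R_th/(R_th + R_L) = 499.1 / (499.1 + 8120) = 0.05791.
So the output falls by 5.79 %.

5.79 %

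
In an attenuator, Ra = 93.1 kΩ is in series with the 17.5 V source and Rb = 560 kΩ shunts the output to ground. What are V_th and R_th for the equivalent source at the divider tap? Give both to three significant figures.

V_th is the open-circuit tap voltage: 17.5 × 560/(93.1 + 560) = 15.0 V.
With the supply zeroed, Ra and Rb appear in parallel from the tap: R_th = Ra‖Rb = (93.1 × 560)/653.1 = 79.8 kΩ.

V_th = 15.0 V, R_th = 79.8 kΩ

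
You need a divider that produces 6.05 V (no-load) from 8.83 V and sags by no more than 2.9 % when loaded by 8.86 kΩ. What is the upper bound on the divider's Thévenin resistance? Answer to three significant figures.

R_th ≤ 265 Ω

Loading drop = R_th/(R_th + R_L) ≤ 0.0290, so R_th ≤ R_L · ε/(1−ε) = 8.86 kΩ × 0.0290/0.9710 = 265 Ω.
(Any R1, R2 with R2/(R1+R2) = 0.685 and R1‖R2 ≤ 265 Ω will meet the spec.)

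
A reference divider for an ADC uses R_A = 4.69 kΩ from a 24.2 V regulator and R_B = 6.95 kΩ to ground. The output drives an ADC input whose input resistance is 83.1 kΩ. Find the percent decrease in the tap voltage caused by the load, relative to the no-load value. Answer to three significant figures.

The divider's output (Thévenin) resistance is R_A‖R_B = 2.800 kΩ.
Fractional drop under load = R_th/(R_th + R_L) = 2.800 / (2.800 + 83.1) = 0.03260.
So the output falls by 3.26 %.

3.26 %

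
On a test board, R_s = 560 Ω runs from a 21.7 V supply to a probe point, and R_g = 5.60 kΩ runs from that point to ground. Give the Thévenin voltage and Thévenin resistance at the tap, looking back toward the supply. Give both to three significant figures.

V_th = 19.7 V, R_th = 509 Ω

V_th is the open-circuit tap voltage: 21.7 × 5600/(560 + 5600) = 19.7 V.
With the supply zeroed, R_s and R_g appear in parallel from the tap: R_th = R_s‖R_g = (560 × 5600)/6160 = 509 Ω.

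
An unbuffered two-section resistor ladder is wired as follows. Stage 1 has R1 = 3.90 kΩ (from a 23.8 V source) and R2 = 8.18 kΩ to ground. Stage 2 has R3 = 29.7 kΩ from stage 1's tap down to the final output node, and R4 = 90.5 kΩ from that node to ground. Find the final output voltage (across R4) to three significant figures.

Stage 2 presents R3+R4 = 120.2 kΩ as a load on stage 1's tap.
Stage 1's lower leg becomes R2‖(R3+R4) = 7.659 kΩ, so V_mid = 23.8 × 7.659/11.56 = 15.77 V.
Stage 2 is itself unloaded: V_out = V_mid × R4/(R3+R4) = 15.77 × 90.5/120.2 = 11.9 V.

V_out ≈ 11.9 V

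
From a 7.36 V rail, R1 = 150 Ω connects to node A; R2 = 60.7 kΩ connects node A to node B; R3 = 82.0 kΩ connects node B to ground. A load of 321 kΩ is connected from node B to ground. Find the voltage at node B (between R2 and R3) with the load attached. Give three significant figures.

V ≈ 3.81 V

At node B, R3 is in parallel with the load: R3‖R_L = 65320 Ω.
Below node A the resistance is R2 + (R3‖R_L) = 126000 Ω, so V_A = 7.36 × 126000/126200 = 7.351 V.
Then V_B = V_A × (R3‖R_L)/(R2 + R3‖R_L) = 7.351 × 65320/126000 = 3.81 V.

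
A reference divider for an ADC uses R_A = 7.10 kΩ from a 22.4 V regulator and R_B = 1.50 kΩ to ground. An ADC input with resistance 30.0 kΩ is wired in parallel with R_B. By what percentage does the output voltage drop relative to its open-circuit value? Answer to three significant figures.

3.96 %

The divider's output (Thévenin) resistance is R_A‖R_B = 1.238 kΩ.
Fractional drop under load = R_th/(R_th + R_L) = 1.238 / (1.238 + 30.0) = 0.03964.
So the output falls by 3.96 %.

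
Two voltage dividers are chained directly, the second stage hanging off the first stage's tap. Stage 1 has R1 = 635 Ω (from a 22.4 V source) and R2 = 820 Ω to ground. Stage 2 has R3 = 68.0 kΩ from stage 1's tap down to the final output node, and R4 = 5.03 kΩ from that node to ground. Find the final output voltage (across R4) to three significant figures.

V_out ≈ 0.865 V

Stage 2 presents R3+R4 = 73030 Ω as a load on stage 1's tap.
Stage 1's lower leg becomes R2‖(R3+R4) = 810.9 Ω, so V_mid = 22.4 × 810.9/1446 = 12.56 V.
Stage 2 is itself unloaded: V_out = V_mid × R4/(R3+R4) = 12.56 × 5030/73030 = 0.865 V.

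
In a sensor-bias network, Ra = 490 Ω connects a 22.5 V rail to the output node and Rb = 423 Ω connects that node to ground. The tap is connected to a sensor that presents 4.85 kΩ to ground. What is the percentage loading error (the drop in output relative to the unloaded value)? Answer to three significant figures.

The divider's output (Thévenin) resistance is Ra‖Rb = 227.0 Ω.
Fractional drop under load = R_th/(R_th + R_L) = 227.0 / (227.0 + 4850) = 0.04472.
So the output falls by 4.47 %.

4.47 %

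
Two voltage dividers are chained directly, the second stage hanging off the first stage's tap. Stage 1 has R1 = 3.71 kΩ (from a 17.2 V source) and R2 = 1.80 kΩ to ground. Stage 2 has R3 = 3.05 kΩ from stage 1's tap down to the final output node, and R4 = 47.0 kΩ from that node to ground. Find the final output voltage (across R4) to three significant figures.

V_out ≈ 5.15 V

Stage 2 presents R3+R4 = 50.05 kΩ as a load on stage 1's tap.
Stage 1's lower leg becomes R2‖(R3+R4) = 1.738 kΩ, so V_mid = 17.2 × 1.738/5.448 = 5.486 V.
Stage 2 is itself unloaded: V_out = V_mid × R4/(R3+R4) = 5.486 × 47.0/50.05 = 5.15 V.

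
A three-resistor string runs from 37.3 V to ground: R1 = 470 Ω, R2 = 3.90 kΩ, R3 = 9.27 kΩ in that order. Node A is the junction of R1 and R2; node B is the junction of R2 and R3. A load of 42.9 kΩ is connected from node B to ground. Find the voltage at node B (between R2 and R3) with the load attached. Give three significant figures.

V ≈ 23.7 V

At node B, R3 is in parallel with the load: R3‖R_L = 7623 Ω.
Below node A the resistance is R2 + (R3‖R_L) = 11520 Ω, so V_A = 37.3 × 11520/11990 = 35.84 V.
Then V_B = V_A × (R3‖R_L)/(R2 + R3‖R_L) = 35.84 × 7623/11520 = 23.7 V.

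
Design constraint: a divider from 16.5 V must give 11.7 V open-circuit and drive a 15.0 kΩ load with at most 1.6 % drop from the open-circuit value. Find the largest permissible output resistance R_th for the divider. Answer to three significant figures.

R_th ≤ 244 Ω

Loading drop = R_th/(R_th + R_L) ≤ 0.0160, so R_th ≤ R_L · ε/(1−ε) = 15.0 kΩ × 0.0160/0.9840 = 244 Ω.
(Any R1, R2 with R2/(R1+R2) = 0.709 and R1‖R2 ≤ 244 Ω will meet the spec.)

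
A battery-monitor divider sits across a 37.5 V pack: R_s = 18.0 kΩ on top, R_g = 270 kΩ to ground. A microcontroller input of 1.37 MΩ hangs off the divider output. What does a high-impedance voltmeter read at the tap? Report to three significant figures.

The load sits in parallel with R_g: R_g‖R_L = (270 × 1370) / (270 + 1370) = 225.5 kΩ.
V_out = 37.5 × 225.5 / (18.0 + 225.5) = 37.5 × 225.5/243.5 = 34.7 V.
(Unloaded it would have been 35.2 V.)

V_out ≈ 34.7 V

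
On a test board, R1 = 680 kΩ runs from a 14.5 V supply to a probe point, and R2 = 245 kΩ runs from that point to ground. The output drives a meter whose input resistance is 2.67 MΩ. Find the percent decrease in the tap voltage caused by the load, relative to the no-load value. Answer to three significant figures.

6.32 %

The divider's output (Thévenin) resistance is R1‖R2 = 180.1 kΩ.
Fractional drop under load = R_th/(R_th + R_L) = 180.1 / (180.1 + 2670) = 0.06319.
So the output falls by 6.32 %.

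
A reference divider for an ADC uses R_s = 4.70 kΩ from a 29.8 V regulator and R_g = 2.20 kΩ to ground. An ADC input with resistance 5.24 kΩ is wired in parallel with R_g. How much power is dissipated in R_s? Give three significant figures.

Total resistance from the source is R_s + (R_g‖R_L) = 6.249 kΩ, so I = 29.8/6.249 kΩ = 4.768 mA.
P = I²·R_s = (4.768 mA)² × 4.70 kΩ = 107 mW.

P ≈ 107 mW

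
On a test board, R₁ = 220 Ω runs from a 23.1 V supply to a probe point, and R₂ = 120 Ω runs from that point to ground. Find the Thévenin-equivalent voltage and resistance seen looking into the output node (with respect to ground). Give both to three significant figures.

V_th = 8.15 V, R_th = 77.6 Ω

V_th is the open-circuit tap voltage: 23.1 × 120/(220 + 120) = 8.15 V.
With the supply zeroed, R₁ and R₂ appear in parallel from the tap: R_th = R₁‖R₂ = (220 × 120)/340.0 = 77.6 Ω.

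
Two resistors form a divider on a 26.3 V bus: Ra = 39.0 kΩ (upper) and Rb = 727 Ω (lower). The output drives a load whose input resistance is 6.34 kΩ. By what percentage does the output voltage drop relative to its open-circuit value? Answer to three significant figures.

10.1 %

Unloaded V = 26.3 × 727/39730 = 0.48129 V.
Loaded: Rb‖R_L = 652.2 Ω, giving V = 26.3 × 652.2/39650 = 0.43259 V.
Drop = (0.48129 − 0.43259) / 0.48129 = 10.1 %.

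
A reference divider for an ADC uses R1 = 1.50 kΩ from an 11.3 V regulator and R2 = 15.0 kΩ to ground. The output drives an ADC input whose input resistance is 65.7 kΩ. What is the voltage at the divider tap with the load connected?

V_out ≈ 10.1 V

The load sits in parallel with R2: R2‖R_L = (15.0 × 65.7) / (15.0 + 65.7) = 12.21 kΩ.
V_out = 11.3 × 12.21 / (1.50 + 12.21) = 11.3 × 12.21/13.71 = 10.1 V.
(Unloaded it would have been 10.3 V.)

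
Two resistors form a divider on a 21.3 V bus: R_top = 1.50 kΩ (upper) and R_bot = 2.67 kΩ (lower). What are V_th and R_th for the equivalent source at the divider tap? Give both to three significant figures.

V_th = 13.6 V, R_th = 960 Ω

V_th is the open-circuit tap voltage: 21.3 × 2.67/(1.50 + 2.67) = 13.6 V.
With the supply zeroed, R_top and R_bot appear in parallel from the tap: R_th = R_top‖R_bot = (1.50 × 2.67)/4.170 = 960 Ω.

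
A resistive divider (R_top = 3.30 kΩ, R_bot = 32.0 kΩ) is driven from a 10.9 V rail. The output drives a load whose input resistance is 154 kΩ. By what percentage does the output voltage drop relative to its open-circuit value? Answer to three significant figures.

1.91 %

The divider's output (Thévenin) resistance is R_top‖R_bot = 2.992 kΩ.
Fractional drop under load = R_th/(R_th + R_L) = 2.992 / (2.992 + 154) = 0.01906.
So the output falls by 1.91 %.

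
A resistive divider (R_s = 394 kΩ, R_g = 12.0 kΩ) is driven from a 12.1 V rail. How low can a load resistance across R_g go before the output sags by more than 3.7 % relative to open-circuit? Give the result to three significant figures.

Output resistance R_th = R_s‖R_g = (394 × 12.0)/406.0 = 11.65 kΩ.
The fractional drop is R_th/(R_th + R_L); requiring this ≤ 0.0370 gives R_L ≥ R_th(1/0.0370 − 1) = 11.65 × 26.03 = 303 kΩ.

R_L(min) ≈ 303 kΩ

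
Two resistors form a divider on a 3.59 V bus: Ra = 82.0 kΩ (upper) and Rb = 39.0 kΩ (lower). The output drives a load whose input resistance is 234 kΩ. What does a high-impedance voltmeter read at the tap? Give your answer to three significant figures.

The load sits in parallel with Rb: Rb‖R_L = (39.0 × 234) / (39.0 + 234) = 33.43 kΩ.
V_out = 3.59 × 33.43 / (82.0 + 33.43) = 3.59 × 33.43/115.4 = 1.04 V.

V_out ≈ 1.04 V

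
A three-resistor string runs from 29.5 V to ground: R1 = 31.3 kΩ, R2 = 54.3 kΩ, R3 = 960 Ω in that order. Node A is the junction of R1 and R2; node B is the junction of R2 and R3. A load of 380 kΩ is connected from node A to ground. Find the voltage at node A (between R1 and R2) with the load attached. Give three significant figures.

V ≈ 17.9 V

Below node A the series string R2+R3 = 55260 Ω sits in parallel with the 380000 Ω load: 48240 Ω.
V_A = 29.5 × 48240/(31300 + 48240) = 17.9 V.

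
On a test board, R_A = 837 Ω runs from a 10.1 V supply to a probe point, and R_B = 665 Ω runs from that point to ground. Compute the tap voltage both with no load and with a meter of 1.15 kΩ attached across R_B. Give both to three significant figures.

Open-circuit: V = 10.1 × 665/(837 + 665) = 4.47 V.
With the load, R_B becomes R_B‖R_L = 421.3 Ω, so V = 10.1 × 421.3/1258 = 3.38 V.

Unloaded: 4.47 V; loaded: 3.38 V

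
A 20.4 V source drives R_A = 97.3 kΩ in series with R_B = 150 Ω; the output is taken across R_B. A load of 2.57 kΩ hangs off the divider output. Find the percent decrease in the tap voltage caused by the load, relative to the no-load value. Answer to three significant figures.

5.51 %

The divider's output (Thévenin) resistance is R_A‖R_B = 149.8 Ω.
Fractional drop under load = R_th/(R_th + R_L) = 149.8 / (149.8 + 2570) = 0.05507.
So the output falls by 5.51 %.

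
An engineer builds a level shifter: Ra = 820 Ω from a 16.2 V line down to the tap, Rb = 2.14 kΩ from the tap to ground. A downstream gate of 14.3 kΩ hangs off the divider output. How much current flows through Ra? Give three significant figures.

I ≈ 6.04 mA

Rb‖R_L = 1861 Ω, so the source sees Ra + Rb‖R_L = 2681 Ω.
I = 16.2 V / 2681 Ω = 6.04 mA.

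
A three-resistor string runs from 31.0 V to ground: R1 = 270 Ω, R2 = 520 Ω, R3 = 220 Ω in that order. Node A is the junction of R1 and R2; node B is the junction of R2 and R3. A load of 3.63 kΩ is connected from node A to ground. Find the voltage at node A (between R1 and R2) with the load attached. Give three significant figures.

Below node A the series string R2+R3 = 740.0 Ω sits in parallel with the 3630 Ω load: 614.7 Ω.
V_A = 31.0 × 614.7/(270 + 614.7) = 21.5 V.

V ≈ 21.5 V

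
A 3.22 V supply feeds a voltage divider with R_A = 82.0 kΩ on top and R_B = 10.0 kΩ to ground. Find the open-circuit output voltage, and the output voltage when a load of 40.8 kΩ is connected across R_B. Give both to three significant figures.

Unloaded: 0.350 V; loaded: 0.287 V

Open-circuit: V = 3.22 × 10.0/(82.0 + 10.0) = 0.350 V.
With the load, R_B becomes R_B‖R_L = 8.031 kΩ, so V = 3.22 × 8.031/90.03 = 0.287 V.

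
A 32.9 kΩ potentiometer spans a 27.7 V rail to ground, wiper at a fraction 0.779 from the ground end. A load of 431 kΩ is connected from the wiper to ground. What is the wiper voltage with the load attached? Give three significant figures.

V ≈ 21.3 V

The wiper splits the pot into (1−α)R = 7.271 kΩ above and αR = 25.63 kΩ below.
Lower section ‖ load = 24.19 kΩ.
V_wiper = 27.7 × 24.19/(7.271 + 24.19) = 21.3 V.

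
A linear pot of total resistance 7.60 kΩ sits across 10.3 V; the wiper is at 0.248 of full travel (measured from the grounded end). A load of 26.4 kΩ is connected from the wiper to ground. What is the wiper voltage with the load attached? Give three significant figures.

V ≈ 2.42 V

The wiper splits the pot into (1−α)R = 5.715 kΩ above and αR = 1.885 kΩ below.
Lower section ‖ load = 1.759 kΩ.
V_wiper = 10.3 × 1.759/(5.715 + 1.759) = 2.42 V.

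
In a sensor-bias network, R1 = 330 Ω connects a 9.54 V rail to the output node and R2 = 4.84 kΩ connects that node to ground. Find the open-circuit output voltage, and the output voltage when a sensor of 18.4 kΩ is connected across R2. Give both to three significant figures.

Open-circuit: V = 9.54 × 4840/(330 + 4840) = 8.93 V.
With the load, R2 becomes R2‖R_L = 3832 Ω, so V = 9.54 × 3832/4162 = 8.78 V.

Unloaded: 8.93 V; loaded: 8.78 V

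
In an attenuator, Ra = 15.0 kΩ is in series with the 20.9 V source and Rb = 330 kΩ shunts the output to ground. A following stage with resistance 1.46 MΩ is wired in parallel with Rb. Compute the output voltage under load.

V_out ≈ 19.8 V

The load sits in parallel with Rb: Rb‖R_L = (330 × 1460) / (330 + 1460) = 269.2 kΩ.
V_out = 20.9 × 269.2 / (15.0 + 269.2) = 20.9 × 269.2/284.2 = 19.8 V.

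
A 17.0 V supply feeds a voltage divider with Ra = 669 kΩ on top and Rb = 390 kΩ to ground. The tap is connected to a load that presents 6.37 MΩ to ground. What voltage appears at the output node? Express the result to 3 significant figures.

The load sits in parallel with Rb: Rb‖R_L = (390 × 6370) / (390 + 6370) = 367.5 kΩ.
V_out = 17.0 × 367.5 / (669 + 367.5) = 17.0 × 367.5/1036 = 6.03 V.

V_out ≈ 6.03 V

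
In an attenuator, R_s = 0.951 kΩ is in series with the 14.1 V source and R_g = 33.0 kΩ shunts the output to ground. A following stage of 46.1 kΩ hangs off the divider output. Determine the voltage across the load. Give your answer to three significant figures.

The load sits in parallel with R_g: R_g‖R_L = (33000 × 46100) / (33000 + 46100) = 19230 Ω.
V_out = 14.1 × 19230 / (951 + 19230) = 14.1 × 19230/20180 = 13.4 V.
(Unloaded it would have been 13.7 V.)

V_out ≈ 13.4 V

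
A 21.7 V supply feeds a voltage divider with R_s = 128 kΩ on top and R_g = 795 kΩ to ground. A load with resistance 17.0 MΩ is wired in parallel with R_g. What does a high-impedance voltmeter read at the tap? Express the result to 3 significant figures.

V_out ≈ 18.6 V

The load sits in parallel with R_g: R_g‖R_L = (795 × 17000) / (795 + 17000) = 759.5 kΩ.
V_out = 21.7 × 759.5 / (128 + 759.5) = 21.7 × 759.5/887.5 = 18.6 V.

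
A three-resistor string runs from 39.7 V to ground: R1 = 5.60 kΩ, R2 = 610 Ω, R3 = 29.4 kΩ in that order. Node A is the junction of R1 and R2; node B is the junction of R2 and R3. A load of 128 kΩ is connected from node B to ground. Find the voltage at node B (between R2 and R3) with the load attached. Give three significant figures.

V ≈ 31.5 V

At node B, R3 is in parallel with the load: R3‖R_L = 23910 Ω.
Below node A the resistance is R2 + (R3‖R_L) = 24520 Ω, so V_A = 39.7 × 24520/30120 = 32.32 V.
Then V_B = V_A × (R3‖R_L)/(R2 + R3‖R_L) = 32.32 × 23910/24520 = 31.5 V.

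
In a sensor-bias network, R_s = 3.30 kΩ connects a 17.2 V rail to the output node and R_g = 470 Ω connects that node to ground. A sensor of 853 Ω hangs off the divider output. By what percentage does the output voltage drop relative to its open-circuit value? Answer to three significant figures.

32.5 %

The divider's output (Thévenin) resistance is R_s‖R_g = 411.4 Ω.
Fractional drop under load = R_th/(R_th + R_L) = 411.4 / (411.4 + 853) = 0.3254.
So the output falls by 32.5 %.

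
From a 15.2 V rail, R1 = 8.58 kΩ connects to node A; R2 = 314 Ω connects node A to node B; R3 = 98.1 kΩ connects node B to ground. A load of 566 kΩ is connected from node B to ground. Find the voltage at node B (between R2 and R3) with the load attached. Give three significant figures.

V ≈ 13.7 V

At node B, R3 is in parallel with the load: R3‖R_L = 83610 Ω.
Below node A the resistance is R2 + (R3‖R_L) = 83920 Ω, so V_A = 15.2 × 83920/92500 = 13.79 V.
Then V_B = V_A × (R3‖R_L)/(R2 + R3‖R_L) = 13.79 × 83610/83920 = 13.7 V.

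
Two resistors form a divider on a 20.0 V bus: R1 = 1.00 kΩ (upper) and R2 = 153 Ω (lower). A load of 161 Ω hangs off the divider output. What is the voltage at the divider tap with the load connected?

The load sits in parallel with R2: R2‖R_L = (153 × 161) / (153 + 161) = 78.45 Ω.
V_out = 20.0 × 78.45 / (1000 + 78.45) = 20.0 × 78.45/1078 = 1.45 V.

V_out ≈ 1.45 V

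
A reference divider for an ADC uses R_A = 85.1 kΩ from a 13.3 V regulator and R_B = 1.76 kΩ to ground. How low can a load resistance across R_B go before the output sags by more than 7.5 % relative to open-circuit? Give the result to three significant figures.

R_L(min) ≈ 21.3 kΩ

Output resistance R_th = R_A‖R_B = (85.1 × 1.76)/86.86 = 1.724 kΩ.
The fractional drop is R_th/(R_th + R_L); requiring this ≤ 0.0750 gives R_L ≥ R_th(1/0.0750 − 1) = 1.724 × 12.33 = 21.3 kΩ.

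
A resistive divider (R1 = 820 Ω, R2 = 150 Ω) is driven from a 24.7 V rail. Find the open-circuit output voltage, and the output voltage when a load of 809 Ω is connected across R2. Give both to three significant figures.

Open-circuit: V = 24.7 × 150/(820 + 150) = 3.82 V.
With the load, R2 becomes R2‖R_L = 126.5 Ω, so V = 24.7 × 126.5/946.5 = 3.30 V.

Unloaded: 3.82 V; loaded: 3.30 V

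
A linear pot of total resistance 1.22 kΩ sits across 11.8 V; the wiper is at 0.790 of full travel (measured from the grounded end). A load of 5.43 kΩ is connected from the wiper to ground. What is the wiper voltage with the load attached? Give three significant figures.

V ≈ 8.99 V

The wiper splits the pot into (1−α)R = 256.2 Ω above and αR = 963.8 Ω below.
Lower section ‖ load = 818.5 Ω.
V_wiper = 11.8 × 818.5/(256.2 + 818.5) = 8.99 V.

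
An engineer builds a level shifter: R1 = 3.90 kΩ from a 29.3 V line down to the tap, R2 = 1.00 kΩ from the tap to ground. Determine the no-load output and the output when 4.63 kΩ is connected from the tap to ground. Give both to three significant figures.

Open-circuit: V = 29.3 × 1.00/(3.90 + 1.00) = 5.98 V.
With the load, R2 becomes R2‖R_L = 0.8224 kΩ, so V = 29.3 × 0.8224/4.722 = 5.10 V.

Unloaded: 5.98 V; loaded: 5.10 V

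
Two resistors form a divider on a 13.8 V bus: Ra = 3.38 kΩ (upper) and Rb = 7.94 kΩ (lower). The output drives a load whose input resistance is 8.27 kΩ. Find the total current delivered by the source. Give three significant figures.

Rb‖R_L = 4.051 kΩ, so the source sees Ra + Rb‖R_L = 7.431 kΩ.
I = 13.8 V / 7.431 kΩ = 1.86 mA.

I ≈ 1.86 mA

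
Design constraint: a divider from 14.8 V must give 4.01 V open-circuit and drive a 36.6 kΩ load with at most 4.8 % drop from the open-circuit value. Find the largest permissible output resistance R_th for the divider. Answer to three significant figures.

Loading drop = R_th/(R_th + R_L) ≤ 0.0480, so R_th ≤ R_L · ε/(1−ε) = 36.6 kΩ × 0.0480/0.9520 = 1.85 kΩ.

R_th ≤ 1.85 kΩ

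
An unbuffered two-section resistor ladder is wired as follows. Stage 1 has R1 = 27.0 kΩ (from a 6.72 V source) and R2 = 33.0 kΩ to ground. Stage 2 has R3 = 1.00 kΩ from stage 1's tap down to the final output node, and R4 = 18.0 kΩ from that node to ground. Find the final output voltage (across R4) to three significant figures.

Stage 2 presents R3+R4 = 19.00 kΩ as a load on stage 1's tap.
Stage 1's lower leg becomes R2‖(R3+R4) = 12.06 kΩ, so V_mid = 6.72 × 12.06/39.06 = 2.075 V.
Stage 2 is itself unloaded: V_out = V_mid × R4/(R3+R4) = 2.075 × 18.0/19.00 = 1.97 V.

V_out ≈ 1.97 V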